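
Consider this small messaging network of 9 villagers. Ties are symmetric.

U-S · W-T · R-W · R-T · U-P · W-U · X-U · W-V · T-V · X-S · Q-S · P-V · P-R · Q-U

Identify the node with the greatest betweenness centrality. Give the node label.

U

Unnormalized betweenness of each node: P:13/3, Q:0, R:5/6, S:1/2, T:1/3, U:95/6, V:5/6, W:25/3, X:0.
U has the largest value, 95/6, making it the main broker — the node through which the most shortest paths run.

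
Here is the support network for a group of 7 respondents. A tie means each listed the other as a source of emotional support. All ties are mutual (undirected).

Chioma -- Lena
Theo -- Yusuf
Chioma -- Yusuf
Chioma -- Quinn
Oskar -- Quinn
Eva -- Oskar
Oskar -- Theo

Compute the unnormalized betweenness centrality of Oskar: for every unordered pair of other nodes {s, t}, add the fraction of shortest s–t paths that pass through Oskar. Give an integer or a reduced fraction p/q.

Pairs whose geodesics pass through Oskar — Quinn–Theo: 1; Quinn–Eva: 1; Theo–Eva: 1; Eva–Lena: 1; Eva–Chioma: 1; Eva–Yusuf: 1.
All other pairs contribute 0.
Summing the contributions gives betweenness(Oskar) = 6.

6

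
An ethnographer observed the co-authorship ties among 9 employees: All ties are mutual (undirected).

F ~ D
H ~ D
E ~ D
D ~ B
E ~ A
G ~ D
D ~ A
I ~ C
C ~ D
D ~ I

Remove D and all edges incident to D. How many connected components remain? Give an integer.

6

Without D, the remaining ties split the others into: {F}; {A, E}; {G}; {B}; {H}; {C, I}.
That's 6 separate components.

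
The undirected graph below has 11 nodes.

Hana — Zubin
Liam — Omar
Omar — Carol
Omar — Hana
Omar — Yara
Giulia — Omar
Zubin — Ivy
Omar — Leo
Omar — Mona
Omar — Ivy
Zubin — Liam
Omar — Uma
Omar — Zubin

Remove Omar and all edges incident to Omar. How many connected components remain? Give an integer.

Without Omar, the remaining ties split the others into: {Yara}; {Hana, Ivy, Liam, Zubin}; {Uma}; {Mona}; {Carol}; {Giulia}; {Leo}.
That's 7 separate components.

7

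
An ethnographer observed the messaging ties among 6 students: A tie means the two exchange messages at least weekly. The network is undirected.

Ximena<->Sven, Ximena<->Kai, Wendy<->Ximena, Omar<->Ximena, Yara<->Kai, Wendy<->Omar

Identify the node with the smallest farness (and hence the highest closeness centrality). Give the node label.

Ximena

Farness (sum of distances to all others) for each node — Kai:8, Omar:9, Sven:10, Wendy:9, Ximena:6, Yara:12.
The smallest farness is 6, for Ximena, so Ximena has the highest closeness.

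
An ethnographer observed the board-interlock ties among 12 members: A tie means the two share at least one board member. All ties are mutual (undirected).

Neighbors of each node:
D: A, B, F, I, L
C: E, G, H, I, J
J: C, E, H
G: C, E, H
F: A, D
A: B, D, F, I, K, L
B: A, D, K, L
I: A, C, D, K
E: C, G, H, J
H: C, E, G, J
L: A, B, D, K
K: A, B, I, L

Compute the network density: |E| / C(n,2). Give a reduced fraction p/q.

4/11

There are 24 edges and 12 nodes, so the maximum possible is C(12,2) = 66.
Density = 24/66 = 4/11.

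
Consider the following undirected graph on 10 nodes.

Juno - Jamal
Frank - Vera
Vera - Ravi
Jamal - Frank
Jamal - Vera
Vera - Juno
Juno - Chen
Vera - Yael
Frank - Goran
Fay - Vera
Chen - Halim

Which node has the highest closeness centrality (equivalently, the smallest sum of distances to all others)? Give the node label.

Farness (sum of distances to all others) for each node — Chen:22, Fay:21, Frank:18, Goran:26, Halim:30, Jamal:16, Juno:16, Ravi:21, Vera:13, Yael:21.
The smallest farness is 13, for Vera, so Vera has the highest closeness.

Vera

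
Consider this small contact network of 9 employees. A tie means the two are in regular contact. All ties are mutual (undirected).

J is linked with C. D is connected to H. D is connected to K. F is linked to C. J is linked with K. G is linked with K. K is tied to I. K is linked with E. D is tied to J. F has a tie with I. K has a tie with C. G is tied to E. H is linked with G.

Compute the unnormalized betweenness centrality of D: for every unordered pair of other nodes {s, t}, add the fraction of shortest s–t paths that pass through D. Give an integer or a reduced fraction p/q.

49/15

Pairs whose geodesics pass through D — H–K: 1/2; H–I: 1/2; H–F: 3/5; H–C: 2/3; H–J: 1.
All other pairs contribute 0.
Summing the contributions gives betweenness(D) = 49/15.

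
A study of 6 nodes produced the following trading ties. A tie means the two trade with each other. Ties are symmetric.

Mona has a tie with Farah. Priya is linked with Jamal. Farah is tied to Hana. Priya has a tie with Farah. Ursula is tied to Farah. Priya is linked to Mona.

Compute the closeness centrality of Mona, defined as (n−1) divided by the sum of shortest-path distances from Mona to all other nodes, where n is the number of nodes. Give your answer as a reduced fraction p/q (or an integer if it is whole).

Distances from Mona: Farah:1, Hana:2, Jamal:2, Priya:1, Ursula:2. Sum = 8.
n = 6, so closeness = 5/8.

5/8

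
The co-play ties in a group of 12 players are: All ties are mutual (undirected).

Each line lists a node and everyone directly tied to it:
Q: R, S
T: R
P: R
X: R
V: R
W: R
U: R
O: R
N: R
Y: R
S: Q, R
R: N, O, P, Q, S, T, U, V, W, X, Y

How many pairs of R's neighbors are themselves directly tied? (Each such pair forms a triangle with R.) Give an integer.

1

R's neighbors: N, O, P, Q, S, T, U, V, W, X, and Y.
Neighbor pairs that are themselves tied: R–Q–S. Each forms one triangle with R, for 1 in total.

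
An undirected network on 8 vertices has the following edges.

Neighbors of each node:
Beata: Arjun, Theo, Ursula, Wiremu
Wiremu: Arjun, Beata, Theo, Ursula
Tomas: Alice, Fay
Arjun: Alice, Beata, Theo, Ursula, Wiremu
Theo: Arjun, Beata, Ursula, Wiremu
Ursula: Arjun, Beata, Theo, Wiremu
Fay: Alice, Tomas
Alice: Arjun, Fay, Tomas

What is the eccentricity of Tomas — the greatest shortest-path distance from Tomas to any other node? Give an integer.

3

Distances from Tomas: Alice:1, Arjun:2, Beata:3, Fay:1, Theo:3, Ursula:3, Wiremu:3.
The largest is 3 (to Wiremu, Beata, Theo, and Ursula), so the eccentricity of Tomas is 3.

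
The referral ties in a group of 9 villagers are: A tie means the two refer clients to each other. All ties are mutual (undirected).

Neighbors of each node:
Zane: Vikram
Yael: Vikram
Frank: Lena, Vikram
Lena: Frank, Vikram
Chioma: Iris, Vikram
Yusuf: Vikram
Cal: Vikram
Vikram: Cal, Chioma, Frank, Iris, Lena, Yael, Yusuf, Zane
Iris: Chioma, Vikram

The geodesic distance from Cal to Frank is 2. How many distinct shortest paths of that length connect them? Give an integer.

1

The shortest distance is 2, and the only length-2 path is Cal–Vikram–Frank. So there is exactly 1 shortest path.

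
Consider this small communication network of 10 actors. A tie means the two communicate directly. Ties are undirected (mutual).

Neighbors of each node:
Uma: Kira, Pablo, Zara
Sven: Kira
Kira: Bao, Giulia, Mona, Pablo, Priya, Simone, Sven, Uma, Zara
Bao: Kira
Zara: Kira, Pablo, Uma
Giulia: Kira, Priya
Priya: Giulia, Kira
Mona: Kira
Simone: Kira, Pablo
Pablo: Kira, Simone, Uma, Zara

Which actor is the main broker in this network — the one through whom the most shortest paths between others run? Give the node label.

Unnormalized betweenness of each node: Bao:0, Giulia:0, Kira:30, Mona:0, Pablo:1, Priya:0, Simone:0, Sven:0, Uma:0, Zara:0.
Kira has the largest value, 30, making it the main broker — the node through which the most shortest paths run.

Kira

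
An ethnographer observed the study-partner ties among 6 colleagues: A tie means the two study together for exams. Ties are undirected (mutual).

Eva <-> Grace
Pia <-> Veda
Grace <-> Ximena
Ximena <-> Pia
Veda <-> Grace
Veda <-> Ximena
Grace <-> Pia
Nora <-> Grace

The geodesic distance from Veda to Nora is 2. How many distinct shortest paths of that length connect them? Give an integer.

The shortest distance is 2, and the only length-2 path is Veda–Grace–Nora. So there is exactly 1 shortest path.

1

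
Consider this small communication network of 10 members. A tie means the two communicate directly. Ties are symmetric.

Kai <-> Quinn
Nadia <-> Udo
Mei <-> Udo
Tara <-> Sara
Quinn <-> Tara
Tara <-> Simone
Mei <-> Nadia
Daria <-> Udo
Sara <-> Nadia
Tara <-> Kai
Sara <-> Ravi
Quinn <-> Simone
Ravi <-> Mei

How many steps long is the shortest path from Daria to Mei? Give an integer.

One shortest route is Daria – Udo – Mei, which uses 2 edges, and Daria and Mei are not directly tied, so nothing shorter exists. So d(Daria,Mei) = 2.

2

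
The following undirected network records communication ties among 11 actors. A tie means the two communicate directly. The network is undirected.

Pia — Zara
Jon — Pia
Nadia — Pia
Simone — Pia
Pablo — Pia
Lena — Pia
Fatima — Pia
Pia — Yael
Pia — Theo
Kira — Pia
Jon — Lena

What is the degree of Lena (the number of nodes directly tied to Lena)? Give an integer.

Lena is directly tied to Jon and Pia. That is 2 neighbors, so the degree of Lena is 2.

2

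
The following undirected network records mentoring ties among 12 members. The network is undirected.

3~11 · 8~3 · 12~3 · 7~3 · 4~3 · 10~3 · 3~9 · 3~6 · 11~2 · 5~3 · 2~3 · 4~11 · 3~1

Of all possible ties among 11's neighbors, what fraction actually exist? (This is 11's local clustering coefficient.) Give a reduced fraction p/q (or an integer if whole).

11's neighbors: 2, 3, and 4 (k = 3).
Possible neighbor pairs: C(3,2) = 3. Edges among them: 2–3, 3–4 → e = 2.
Clustering(11) = 2/3.

2/3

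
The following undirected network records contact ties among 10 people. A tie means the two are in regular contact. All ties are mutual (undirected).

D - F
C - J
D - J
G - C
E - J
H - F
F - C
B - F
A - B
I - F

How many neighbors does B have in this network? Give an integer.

B is directly tied to A and F. That is 2 neighbors, so the degree of B is 2.

2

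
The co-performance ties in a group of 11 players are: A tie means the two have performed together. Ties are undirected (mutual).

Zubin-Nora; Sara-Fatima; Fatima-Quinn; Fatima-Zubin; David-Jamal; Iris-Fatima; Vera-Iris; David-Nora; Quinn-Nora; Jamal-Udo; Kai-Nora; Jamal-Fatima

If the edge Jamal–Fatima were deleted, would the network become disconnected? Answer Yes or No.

Even without that edge, Jamal still reaches Fatima via Jamal – David – Nora – Zubin – Fatima, so the network stays connected. Not a bridge.

No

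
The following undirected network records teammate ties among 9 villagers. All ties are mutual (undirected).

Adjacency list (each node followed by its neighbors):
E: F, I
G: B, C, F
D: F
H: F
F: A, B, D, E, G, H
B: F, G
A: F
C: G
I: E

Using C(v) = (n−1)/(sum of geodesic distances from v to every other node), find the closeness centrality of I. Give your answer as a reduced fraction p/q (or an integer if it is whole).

4/11

Distances from I: A:3, B:3, C:4, D:3, E:1, F:2, G:3, H:3. Sum = 22.
n = 9, so closeness = 8/22 = 4/11.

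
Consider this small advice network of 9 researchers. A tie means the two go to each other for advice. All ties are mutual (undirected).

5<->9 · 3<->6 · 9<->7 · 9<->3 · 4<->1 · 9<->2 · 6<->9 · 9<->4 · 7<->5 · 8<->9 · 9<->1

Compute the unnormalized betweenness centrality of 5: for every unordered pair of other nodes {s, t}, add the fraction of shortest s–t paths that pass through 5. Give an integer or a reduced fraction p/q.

0

No shortest path between any pair of other nodes passes through 5.
Summing the contributions gives betweenness(5) = 0.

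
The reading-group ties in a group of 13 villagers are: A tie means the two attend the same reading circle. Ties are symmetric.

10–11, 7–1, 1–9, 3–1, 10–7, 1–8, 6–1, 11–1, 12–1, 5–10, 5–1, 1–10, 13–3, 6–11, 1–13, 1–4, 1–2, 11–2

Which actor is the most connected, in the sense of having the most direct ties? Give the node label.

Degrees — 1:12, 2:2, 3:2, 4:1, 5:2, 6:2, 7:2, 8:1, 9:1, 10:4, 11:4, 12:1, 13:2.
The maximum is 12, attained only by 1.

1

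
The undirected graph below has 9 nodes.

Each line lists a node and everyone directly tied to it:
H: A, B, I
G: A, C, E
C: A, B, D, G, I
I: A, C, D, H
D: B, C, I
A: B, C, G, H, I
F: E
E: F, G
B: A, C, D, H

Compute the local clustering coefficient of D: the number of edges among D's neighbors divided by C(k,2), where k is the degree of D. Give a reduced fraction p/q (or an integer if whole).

D's neighbors: B, C, and I (k = 3).
Possible neighbor pairs: C(3,2) = 3. Edges among them: B–C, C–I → e = 2.
Clustering(D) = 2/3.

2/3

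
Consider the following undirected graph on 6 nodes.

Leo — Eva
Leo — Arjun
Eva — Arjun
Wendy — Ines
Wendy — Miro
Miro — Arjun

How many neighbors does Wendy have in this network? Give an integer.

Wendy is directly tied to Ines and Miro. That is 2 neighbors, so the degree of Wendy is 2.

2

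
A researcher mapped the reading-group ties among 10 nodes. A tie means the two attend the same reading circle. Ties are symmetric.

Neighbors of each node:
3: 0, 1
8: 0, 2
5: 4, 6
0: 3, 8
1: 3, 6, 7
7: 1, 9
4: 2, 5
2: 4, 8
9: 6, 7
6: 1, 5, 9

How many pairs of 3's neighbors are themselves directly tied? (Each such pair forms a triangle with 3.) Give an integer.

0

3's neighbors are 0 and 1, but none of them are tied to each other, so no triangle contains 3.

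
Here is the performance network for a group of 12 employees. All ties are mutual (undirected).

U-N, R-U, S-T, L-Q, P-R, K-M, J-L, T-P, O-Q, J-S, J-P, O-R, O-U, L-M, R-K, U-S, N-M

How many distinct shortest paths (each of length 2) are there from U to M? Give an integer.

The shortest distance is 2, and the only length-2 path is U–N–M. So there is exactly 1 shortest path.

1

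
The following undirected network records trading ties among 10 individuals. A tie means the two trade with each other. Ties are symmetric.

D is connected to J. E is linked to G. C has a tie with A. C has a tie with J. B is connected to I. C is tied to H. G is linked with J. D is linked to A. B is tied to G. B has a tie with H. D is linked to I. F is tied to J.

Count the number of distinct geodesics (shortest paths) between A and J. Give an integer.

The shortest distance is 2. The length-2 paths are: A–D–J; A–C–J.
That gives 2 distinct shortest paths.

2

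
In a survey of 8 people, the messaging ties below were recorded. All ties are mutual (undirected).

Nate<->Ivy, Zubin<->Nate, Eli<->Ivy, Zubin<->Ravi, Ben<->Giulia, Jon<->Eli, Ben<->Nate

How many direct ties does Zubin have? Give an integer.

2

Zubin is directly tied to Nate and Ravi. That is 2 neighbors, so the degree of Zubin is 2.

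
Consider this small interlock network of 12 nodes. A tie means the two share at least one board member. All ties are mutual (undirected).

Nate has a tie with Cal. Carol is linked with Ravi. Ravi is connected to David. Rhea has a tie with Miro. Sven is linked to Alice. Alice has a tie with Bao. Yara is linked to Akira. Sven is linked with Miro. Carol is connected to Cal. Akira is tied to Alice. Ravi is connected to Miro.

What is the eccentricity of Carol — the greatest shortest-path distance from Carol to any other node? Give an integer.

6

Distances from Carol: Akira:5, Alice:4, Bao:5, Cal:1, David:2, Miro:2, Nate:2, Ravi:1, Rhea:3, Sven:3, Yara:6.
The largest is 6 (to Yara), so the eccentricity of Carol is 6.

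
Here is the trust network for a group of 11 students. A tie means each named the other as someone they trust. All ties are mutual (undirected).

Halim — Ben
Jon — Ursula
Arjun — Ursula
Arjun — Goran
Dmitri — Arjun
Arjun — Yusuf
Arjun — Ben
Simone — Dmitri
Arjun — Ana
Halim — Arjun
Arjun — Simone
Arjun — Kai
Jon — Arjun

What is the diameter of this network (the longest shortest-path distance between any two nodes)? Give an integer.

Eccentricity of each node (its greatest distance to any other): Ana:2, Arjun:1, Ben:2, Dmitri:2, Goran:2, Halim:2, Jon:2, Kai:2, Simone:2, Ursula:2, Yusuf:2.
The maximum eccentricity is 2, realized for instance by the pair Dmitri–Kai via Dmitri – Arjun – Kai. So the diameter is 2.

2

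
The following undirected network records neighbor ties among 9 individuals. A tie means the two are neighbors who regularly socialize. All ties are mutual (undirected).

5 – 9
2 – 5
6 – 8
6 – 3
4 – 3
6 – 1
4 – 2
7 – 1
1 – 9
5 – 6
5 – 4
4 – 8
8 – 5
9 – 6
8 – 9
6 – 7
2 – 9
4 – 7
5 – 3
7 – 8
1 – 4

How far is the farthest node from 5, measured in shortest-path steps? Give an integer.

2

Distances from 5: 1:2, 2:1, 3:1, 4:1, 6:1, 7:2, 8:1, 9:1.
The largest is 2 (to 1 and 7), so the eccentricity of 5 is 2.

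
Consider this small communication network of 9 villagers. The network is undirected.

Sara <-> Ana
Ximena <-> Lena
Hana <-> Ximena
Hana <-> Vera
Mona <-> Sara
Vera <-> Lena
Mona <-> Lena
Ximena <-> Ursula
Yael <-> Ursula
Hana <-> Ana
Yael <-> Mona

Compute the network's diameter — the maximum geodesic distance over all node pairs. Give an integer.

Eccentricity of each node (its greatest distance to any other): Ana:3, Hana:3, Lena:3, Mona:3, Sara:3, Ursula:3, Vera:3, Ximena:3, Yael:3.
The maximum eccentricity is 3, realized for instance by the pair Ximena–Sara via Ximena – Hana – Ana – Sara. So the diameter is 3.

3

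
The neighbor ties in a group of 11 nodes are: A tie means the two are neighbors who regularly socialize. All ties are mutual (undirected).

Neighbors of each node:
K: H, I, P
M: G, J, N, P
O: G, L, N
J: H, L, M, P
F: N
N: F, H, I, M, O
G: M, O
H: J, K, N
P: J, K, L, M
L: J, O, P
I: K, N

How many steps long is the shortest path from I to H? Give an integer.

One shortest route is I – K – H, which uses 2 edges, and I and H are not directly tied, so nothing shorter exists. So d(I,H) = 2.

2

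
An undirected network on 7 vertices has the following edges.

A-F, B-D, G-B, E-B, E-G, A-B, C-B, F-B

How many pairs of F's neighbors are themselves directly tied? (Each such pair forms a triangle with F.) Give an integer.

1

F's neighbors: A and B.
Neighbor pairs that are themselves tied: F–A–B. Each forms one triangle with F, for 1 in total.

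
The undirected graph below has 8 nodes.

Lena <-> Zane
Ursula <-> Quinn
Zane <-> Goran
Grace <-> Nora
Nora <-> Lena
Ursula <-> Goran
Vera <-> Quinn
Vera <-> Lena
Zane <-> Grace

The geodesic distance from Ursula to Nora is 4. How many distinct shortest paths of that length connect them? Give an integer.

3

The shortest distance is 4. The length-4 paths are: Ursula–Goran–Zane–Lena–Nora; Ursula–Quinn–Vera–Lena–Nora; Ursula–Goran–Zane–Grace–Nora.
That gives 3 distinct shortest paths.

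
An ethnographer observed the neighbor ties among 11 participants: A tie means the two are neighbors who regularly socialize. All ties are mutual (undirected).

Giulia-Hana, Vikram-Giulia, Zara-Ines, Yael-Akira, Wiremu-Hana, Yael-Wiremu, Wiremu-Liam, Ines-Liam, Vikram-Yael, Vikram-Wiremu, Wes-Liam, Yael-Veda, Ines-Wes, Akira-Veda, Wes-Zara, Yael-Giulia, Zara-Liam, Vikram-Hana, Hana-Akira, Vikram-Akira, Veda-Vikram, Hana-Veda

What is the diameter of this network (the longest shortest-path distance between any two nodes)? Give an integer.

4

Eccentricity of each node (its greatest distance to any other): Akira:4, Giulia:4, Hana:3, Ines:4, Liam:3, Veda:4, Vikram:3, Wes:4, Wiremu:2, Yael:3, Zara:4.
The maximum eccentricity is 4, realized for instance by the pair Wes–Veda via Wes – Liam – Wiremu – Hana – Veda. So the diameter is 4.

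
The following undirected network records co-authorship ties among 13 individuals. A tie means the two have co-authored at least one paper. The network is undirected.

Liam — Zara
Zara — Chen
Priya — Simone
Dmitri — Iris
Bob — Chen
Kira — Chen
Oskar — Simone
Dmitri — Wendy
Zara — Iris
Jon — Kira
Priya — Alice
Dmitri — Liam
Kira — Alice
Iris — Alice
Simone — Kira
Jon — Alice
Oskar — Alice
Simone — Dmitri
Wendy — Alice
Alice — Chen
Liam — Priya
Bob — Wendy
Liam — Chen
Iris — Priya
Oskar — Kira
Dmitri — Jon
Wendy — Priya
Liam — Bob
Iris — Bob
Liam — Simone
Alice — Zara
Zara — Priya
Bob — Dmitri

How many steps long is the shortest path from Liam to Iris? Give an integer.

2

One shortest route is Liam – Bob – Iris, which uses 2 edges, and Liam and Iris are not directly tied, so nothing shorter exists. So d(Liam,Iris) = 2.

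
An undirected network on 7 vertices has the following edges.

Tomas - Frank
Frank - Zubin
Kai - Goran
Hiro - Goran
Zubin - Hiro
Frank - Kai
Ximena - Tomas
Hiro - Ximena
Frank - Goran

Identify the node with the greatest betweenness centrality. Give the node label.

Unnormalized betweenness of each node: Frank:5, Goran:2, Hiro:3, Kai:0, Tomas:3/2, Ximena:1, Zubin:1/2.
Frank has the largest value, 5, making it the main broker — the node through which the most shortest paths run.

Frank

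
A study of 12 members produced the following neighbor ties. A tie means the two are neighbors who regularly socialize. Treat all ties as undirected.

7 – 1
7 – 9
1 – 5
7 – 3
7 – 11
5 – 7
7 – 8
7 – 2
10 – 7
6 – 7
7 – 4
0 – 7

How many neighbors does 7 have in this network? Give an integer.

7 is directly tied to 0, 1, 2, 3, 4, 5, 6, 8, 9, 10, and 11. That is 11 neighbors, so the degree of 7 is 11.

11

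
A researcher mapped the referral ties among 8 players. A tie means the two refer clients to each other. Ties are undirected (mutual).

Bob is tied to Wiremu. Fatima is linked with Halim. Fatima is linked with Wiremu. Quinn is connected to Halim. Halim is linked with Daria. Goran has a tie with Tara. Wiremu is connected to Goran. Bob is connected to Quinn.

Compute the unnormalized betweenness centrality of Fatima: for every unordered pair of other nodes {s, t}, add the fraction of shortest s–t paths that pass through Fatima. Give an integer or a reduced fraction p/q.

Pairs whose geodesics pass through Fatima — Goran–Halim: 1; Goran–Daria: 1; Wiremu–Halim: 1; Wiremu–Daria: 1; Tara–Halim: 1; Tara–Daria: 1.
All other pairs contribute 0.
Summing the contributions gives betweenness(Fatima) = 6.

6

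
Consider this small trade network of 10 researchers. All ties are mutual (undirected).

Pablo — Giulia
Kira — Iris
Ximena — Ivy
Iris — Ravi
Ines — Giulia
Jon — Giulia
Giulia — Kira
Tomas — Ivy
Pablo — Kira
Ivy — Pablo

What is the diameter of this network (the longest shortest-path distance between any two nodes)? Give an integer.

5

Eccentricity of each node (its greatest distance to any other): Giulia:3, Ines:4, Iris:4, Ivy:4, Jon:4, Kira:3, Pablo:3, Ravi:5, Tomas:5, Ximena:5.
The maximum eccentricity is 5, realized for instance by the pair Ximena–Ravi via Ximena – Ivy – Pablo – Kira – Iris – Ravi. So the diameter is 5.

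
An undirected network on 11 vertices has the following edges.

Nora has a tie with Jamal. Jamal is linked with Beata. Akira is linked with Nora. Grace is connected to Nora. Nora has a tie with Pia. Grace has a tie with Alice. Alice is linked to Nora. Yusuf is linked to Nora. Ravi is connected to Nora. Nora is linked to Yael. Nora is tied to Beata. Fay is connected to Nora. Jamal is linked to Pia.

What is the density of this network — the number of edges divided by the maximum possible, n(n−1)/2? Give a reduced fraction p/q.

13/55

There are 13 edges and 11 nodes, so the maximum possible is C(11,2) = 55.
Density = 13/55.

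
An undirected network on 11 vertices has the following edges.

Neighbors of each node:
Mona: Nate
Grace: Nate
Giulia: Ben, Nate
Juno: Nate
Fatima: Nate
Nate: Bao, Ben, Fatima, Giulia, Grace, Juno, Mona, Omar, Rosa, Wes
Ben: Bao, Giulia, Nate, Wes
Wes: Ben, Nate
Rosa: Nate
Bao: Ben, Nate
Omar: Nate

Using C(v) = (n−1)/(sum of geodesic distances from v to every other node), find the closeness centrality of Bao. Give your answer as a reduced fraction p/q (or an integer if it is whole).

5/9

Distances from Bao: Ben:1, Fatima:2, Giulia:2, Grace:2, Juno:2, Mona:2, Nate:1, Omar:2, Rosa:2, Wes:2. Sum = 18.
n = 11, so closeness = 10/18 = 5/9.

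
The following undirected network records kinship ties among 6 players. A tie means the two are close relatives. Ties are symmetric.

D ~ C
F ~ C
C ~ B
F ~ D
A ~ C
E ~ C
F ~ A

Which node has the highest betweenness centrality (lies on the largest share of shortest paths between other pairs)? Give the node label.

C

Unnormalized betweenness of each node: A:0, B:0, C:15/2, D:0, E:0, F:1/2.
C has the largest value, 15/2, making it the main broker — the node through which the most shortest paths run.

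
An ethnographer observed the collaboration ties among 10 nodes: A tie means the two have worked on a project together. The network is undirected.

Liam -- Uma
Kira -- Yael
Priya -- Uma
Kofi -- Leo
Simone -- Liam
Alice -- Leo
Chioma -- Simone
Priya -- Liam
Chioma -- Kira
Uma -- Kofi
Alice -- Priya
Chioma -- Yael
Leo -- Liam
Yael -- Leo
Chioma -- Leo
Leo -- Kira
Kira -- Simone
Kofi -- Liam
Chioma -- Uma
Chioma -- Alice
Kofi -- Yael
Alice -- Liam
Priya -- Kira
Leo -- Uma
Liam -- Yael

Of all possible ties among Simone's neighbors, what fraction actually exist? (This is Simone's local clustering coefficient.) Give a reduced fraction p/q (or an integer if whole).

1/3

Simone's neighbors: Chioma, Kira, and Liam (k = 3).
Possible neighbor pairs: C(3,2) = 3. Edges among them: Chioma–Kira → e = 1.
Clustering(Simone) = 1/3.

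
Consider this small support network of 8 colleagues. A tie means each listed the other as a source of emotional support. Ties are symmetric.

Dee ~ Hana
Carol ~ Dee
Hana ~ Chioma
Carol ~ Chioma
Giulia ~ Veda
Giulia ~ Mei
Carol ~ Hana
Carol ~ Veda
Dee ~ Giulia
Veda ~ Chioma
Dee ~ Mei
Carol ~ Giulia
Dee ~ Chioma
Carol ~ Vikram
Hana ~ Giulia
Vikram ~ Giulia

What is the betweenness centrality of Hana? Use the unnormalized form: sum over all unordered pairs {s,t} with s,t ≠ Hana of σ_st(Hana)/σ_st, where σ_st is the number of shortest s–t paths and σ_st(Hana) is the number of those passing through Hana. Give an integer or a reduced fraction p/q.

1/4

Pairs whose geodesics pass through Hana — Chioma–Giulia: 1/4.
All other pairs contribute 0.
Summing the contributions gives betweenness(Hana) = 1/4.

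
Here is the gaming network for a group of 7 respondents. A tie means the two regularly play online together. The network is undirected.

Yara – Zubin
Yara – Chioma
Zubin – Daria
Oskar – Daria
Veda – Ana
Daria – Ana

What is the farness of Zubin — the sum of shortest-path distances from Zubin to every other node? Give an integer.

Distances from Zubin: Ana:2, Chioma:2, Daria:1, Oskar:2, Veda:3, Yara:1.
Sum = 2 + 2 + 1 + 2 + 3 + 1 = 11.

11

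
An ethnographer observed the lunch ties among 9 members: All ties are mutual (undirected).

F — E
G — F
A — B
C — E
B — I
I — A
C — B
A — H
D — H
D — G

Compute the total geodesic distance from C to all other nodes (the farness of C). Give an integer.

18

Distances from C: A:2, B:1, D:4, E:1, F:2, G:3, H:3, I:2.
Sum = 2 + 1 + 4 + 1 + 2 + 3 + 3 + 2 = 18.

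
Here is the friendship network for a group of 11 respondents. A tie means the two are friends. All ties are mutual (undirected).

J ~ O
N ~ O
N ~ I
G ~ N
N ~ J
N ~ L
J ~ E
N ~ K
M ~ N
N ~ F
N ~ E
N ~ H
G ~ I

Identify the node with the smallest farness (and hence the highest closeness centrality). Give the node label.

N

Farness (sum of distances to all others) for each node — E:18, F:19, G:18, H:19, I:18, J:17, K:19, L:19, M:19, N:10, O:18.
The smallest farness is 10, for N, so N has the highest closeness.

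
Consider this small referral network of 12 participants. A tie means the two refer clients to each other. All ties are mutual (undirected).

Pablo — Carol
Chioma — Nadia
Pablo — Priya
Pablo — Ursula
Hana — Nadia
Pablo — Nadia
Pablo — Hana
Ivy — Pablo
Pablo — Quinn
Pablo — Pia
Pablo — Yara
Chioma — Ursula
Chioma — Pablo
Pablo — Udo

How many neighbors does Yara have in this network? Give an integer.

Yara is directly tied to Pablo. That is 1 neighbor, so the degree of Yara is 1.

1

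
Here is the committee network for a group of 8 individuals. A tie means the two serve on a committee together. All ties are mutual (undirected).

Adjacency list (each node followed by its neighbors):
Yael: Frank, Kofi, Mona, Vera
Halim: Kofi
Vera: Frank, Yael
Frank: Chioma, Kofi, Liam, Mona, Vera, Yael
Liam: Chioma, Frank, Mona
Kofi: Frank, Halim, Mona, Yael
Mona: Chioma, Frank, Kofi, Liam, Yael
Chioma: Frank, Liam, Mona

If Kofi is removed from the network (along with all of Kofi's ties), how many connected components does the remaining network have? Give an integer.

Without Kofi, the remaining ties split the others into: {Chioma, Frank, Liam, Mona, Vera, Yael}; {Halim}.
That's 2 separate components.

2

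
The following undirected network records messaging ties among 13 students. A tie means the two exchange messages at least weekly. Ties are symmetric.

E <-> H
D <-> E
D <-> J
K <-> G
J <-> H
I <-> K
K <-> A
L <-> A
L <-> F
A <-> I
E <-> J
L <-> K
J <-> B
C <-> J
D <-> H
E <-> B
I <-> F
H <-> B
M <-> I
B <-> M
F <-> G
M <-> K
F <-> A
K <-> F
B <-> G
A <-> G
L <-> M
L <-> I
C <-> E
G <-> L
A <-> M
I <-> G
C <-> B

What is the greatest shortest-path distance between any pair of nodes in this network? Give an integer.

Eccentricity of each node (its greatest distance to any other): A:4, B:2, C:3, D:4, E:3, F:4, G:3, H:3, I:4, J:3, K:4, L:4, M:3.
The maximum eccentricity is 4, realized for instance by the pair D–L via D – E – B – G – L. So the diameter is 4.

4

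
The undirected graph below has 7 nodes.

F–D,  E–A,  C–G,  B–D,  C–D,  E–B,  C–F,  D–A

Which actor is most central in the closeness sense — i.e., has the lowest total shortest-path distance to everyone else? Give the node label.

D

Farness (sum of distances to all others) for each node — A:11, B:11, C:10, D:8, E:14, F:11, G:15.
The smallest farness is 8, for D, so D has the highest closeness.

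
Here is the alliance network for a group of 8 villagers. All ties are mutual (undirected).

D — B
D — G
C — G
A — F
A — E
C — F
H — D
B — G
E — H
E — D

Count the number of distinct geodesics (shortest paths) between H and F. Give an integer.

1

The shortest distance is 3, and the only length-3 path is H–E–A–F. So there is exactly 1 shortest path.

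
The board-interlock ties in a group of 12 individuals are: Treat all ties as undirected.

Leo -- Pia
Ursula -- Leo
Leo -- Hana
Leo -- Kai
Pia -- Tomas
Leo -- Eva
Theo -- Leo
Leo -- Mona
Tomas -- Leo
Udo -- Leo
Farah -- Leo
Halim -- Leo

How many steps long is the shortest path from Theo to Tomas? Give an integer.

2

One shortest route is Theo – Leo – Tomas, which uses 2 edges, and Theo and Tomas are not directly tied, so nothing shorter exists. So d(Theo,Tomas) = 2.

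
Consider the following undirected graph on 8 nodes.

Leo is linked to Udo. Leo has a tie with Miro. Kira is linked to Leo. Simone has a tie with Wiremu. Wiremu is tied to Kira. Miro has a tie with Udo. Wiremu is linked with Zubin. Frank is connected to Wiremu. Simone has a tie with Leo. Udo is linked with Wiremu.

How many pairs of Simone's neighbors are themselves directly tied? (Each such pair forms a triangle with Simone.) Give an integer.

Simone's neighbors are Leo and Wiremu, but none of them are tied to each other, so no triangle contains Simone.

0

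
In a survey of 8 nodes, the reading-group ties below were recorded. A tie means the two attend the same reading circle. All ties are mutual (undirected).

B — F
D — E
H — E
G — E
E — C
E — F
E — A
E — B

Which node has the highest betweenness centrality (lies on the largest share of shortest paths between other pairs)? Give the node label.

E

Unnormalized betweenness of each node: A:0, B:0, C:0, D:0, E:20, F:0, G:0, H:0.
E has the largest value, 20, making it the main broker — the node through which the most shortest paths run.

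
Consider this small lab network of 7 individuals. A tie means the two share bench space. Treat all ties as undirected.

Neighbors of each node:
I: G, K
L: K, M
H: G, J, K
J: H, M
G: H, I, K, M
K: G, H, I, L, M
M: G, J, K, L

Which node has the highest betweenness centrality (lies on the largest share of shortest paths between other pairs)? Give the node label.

Unnormalized betweenness of each node: G:11/6, H:3/2, I:0, J:1/3, K:13/3, L:0, M:3.
K has the largest value, 13/3, making it the main broker — the node through which the most shortest paths run.

K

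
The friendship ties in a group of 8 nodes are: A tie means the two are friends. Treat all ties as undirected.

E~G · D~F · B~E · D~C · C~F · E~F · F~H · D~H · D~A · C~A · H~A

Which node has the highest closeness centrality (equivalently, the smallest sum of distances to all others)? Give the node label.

F

Farness (sum of distances to all others) for each node — A:16, B:18, C:13, D:12, E:12, F:10, G:18, H:13.
The smallest farness is 10, for F, so F has the highest closeness.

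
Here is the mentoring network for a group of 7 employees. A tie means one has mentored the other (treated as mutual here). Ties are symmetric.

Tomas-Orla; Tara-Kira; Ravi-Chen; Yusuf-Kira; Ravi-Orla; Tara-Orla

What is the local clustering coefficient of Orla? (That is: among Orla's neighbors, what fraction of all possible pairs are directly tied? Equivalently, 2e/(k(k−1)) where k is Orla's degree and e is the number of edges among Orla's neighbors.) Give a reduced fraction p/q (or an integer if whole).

0

Orla's neighbors: Ravi, Tara, and Tomas (k = 3).
Possible neighbor pairs: C(3,2) = 3. Edges among them: none → e = 0.
Clustering(Orla) = 0/3 = 0.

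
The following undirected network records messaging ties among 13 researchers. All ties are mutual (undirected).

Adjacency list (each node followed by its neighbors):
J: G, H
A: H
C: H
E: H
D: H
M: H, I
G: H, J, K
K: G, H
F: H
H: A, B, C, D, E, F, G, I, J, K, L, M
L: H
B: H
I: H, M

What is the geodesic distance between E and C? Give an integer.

2

One shortest route is E – H – C, which uses 2 edges, and E and C are not directly tied, so nothing shorter exists. So d(E,C) = 2.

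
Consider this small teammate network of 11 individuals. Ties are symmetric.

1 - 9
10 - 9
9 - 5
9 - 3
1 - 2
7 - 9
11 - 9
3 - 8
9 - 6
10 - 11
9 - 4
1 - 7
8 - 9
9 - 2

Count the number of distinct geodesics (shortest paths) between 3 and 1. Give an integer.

1

The shortest distance is 2, and the only length-2 path is 3–9–1. So there is exactly 1 shortest path.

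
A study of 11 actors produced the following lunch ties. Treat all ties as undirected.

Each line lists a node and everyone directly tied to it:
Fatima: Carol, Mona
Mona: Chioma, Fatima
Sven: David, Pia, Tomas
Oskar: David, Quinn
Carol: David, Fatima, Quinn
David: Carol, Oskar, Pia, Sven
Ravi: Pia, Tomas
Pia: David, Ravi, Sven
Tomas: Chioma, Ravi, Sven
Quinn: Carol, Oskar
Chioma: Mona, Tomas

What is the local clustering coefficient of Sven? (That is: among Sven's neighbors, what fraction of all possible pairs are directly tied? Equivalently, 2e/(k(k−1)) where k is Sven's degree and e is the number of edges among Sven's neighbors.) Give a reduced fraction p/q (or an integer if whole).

1/3

Sven's neighbors: David, Pia, and Tomas (k = 3).
Possible neighbor pairs: C(3,2) = 3. Edges among them: David–Pia → e = 1.
Clustering(Sven) = 1/3.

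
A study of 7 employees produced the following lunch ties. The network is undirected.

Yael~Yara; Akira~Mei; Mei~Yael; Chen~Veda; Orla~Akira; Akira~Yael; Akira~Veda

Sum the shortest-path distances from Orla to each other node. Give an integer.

13

Distances from Orla: Akira:1, Chen:3, Mei:2, Veda:2, Yael:2, Yara:3.
Sum = 1 + 3 + 2 + 2 + 2 + 3 = 13.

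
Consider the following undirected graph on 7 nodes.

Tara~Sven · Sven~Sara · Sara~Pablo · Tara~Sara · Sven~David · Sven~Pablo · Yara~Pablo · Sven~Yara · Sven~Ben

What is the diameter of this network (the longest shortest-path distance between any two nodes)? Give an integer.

2

Eccentricity of each node (its greatest distance to any other): Ben:2, David:2, Pablo:2, Sara:2, Sven:1, Tara:2, Yara:2.
The maximum eccentricity is 2, realized for instance by the pair Yara–Sara via Yara – Sven – Sara. So the diameter is 2.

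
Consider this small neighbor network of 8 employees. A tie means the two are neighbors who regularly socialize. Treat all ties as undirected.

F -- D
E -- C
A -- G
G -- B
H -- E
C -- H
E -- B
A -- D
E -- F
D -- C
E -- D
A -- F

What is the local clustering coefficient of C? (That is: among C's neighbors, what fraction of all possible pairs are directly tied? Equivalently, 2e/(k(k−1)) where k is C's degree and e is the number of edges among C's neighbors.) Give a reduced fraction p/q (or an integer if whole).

C's neighbors: D, E, and H (k = 3).
Possible neighbor pairs: C(3,2) = 3. Edges among them: D–E, E–H → e = 2.
Clustering(C) = 2/3.

2/3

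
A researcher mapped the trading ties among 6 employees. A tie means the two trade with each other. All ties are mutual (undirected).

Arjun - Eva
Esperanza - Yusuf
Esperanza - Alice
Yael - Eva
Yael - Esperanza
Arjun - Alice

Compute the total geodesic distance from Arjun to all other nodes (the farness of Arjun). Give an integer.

9

Distances from Arjun: Alice:1, Esperanza:2, Eva:1, Yael:2, Yusuf:3.
Sum = 1 + 2 + 1 + 2 + 3 = 9.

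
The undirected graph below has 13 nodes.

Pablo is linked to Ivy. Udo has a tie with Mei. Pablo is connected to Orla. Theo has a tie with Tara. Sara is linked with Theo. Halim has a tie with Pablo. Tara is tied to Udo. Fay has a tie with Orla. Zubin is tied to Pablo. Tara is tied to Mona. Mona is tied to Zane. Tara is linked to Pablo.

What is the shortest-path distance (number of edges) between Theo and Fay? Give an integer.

4

One shortest route is Theo – Tara – Pablo – Orla – Fay, which uses 4 edges, and at distance 3 from Theo we only reach {Halim, Ivy, Mei, Orla, Zane, Zubin}, which does not include Fay. So d(Theo,Fay) = 4.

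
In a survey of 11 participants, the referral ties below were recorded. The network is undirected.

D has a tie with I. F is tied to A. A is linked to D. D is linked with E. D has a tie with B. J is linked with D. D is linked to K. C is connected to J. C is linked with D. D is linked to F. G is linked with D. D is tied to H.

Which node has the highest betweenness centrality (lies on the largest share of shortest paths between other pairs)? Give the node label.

Unnormalized betweenness of each node: A:0, B:0, C:0, D:43, E:0, F:0, G:0, H:0, I:0, J:0, K:0.
D has the largest value, 43, making it the main broker — the node through which the most shortest paths run.

D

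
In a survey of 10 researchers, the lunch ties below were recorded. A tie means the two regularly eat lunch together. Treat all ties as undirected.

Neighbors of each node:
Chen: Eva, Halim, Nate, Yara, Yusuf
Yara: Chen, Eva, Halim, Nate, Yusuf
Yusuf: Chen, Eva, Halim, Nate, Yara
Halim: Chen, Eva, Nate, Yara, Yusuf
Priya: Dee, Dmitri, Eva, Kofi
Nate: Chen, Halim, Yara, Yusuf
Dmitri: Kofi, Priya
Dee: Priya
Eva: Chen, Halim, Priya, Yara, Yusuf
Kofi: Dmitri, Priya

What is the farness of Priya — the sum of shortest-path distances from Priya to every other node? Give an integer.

Distances from Priya: Chen:2, Dee:1, Dmitri:1, Eva:1, Halim:2, Kofi:1, Nate:3, Yara:2, Yusuf:2.
Sum = 2 + 1 + 1 + 1 + 2 + 1 + 3 + 2 + 2 = 15.

15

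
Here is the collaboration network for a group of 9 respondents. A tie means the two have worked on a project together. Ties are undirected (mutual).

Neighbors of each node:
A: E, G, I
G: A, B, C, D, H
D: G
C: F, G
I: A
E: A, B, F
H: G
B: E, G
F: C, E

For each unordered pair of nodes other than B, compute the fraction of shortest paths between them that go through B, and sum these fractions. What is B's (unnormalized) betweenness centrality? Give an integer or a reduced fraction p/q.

Pairs whose geodesics pass through B — G–E: 1/2; H–E: 1/2; D–E: 1/2.
All other pairs contribute 0.
Summing the contributions gives betweenness(B) = 3/2.

3/2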